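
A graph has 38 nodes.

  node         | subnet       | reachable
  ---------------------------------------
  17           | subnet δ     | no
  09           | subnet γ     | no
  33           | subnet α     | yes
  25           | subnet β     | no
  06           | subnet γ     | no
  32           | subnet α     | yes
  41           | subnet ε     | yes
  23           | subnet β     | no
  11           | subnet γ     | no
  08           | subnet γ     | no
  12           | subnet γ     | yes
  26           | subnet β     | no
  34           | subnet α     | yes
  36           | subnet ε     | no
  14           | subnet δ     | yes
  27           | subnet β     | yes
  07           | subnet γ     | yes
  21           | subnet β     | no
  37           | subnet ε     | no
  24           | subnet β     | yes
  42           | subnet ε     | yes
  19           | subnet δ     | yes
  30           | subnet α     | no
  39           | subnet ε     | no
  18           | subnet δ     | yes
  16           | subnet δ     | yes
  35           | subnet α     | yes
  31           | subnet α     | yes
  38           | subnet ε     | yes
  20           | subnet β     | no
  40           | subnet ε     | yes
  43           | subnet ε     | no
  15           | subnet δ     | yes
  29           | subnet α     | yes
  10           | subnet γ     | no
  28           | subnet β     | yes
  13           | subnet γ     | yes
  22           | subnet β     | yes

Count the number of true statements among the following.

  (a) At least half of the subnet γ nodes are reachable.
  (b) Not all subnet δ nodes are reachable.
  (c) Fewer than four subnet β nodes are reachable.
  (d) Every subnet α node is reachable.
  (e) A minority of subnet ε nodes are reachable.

1

(a) subnet γ: |A| = 8, |A ∩ B| = 3; needs |A ∩ B| ≥ |A ∖ B| — false.
(b) subnet δ: |A| = 6, |A ∩ B| = 5; needs A ⊄ B (|A ∖ B| ≥ 1) — true.
(c) subnet β: |A| = 9, |A ∩ B| = 4; needs |A ∩ B| < 4 — false.
(d) subnet α: |A| = 7, |A ∩ B| = 6; needs A ⊆ B, i.e. every element of A is in B (|A ∖ B| = 0) — false.
(e) subnet ε: |A| = 8, |A ∩ B| = 4; needs |A ∩ B| < |A ∖ B| — false.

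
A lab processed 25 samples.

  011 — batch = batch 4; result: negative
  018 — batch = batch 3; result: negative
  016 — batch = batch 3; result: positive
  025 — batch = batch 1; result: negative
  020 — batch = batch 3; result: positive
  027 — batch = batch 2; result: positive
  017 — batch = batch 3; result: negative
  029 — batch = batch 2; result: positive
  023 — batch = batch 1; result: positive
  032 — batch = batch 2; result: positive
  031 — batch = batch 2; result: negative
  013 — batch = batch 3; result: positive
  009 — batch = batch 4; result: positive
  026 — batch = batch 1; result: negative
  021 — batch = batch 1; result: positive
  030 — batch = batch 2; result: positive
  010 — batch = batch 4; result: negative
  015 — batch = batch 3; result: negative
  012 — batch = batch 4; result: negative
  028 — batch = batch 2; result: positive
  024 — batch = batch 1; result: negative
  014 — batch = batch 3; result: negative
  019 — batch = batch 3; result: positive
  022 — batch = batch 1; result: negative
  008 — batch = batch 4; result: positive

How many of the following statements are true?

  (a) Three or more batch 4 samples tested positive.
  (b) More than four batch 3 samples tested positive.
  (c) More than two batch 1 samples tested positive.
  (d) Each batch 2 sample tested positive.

(a) batch 4: |A| = 5, |A ∩ B| = 2; needs |A ∩ B| ≥ 3 — false.
(b) batch 3: |A| = 8, |A ∩ B| = 4; needs |A ∩ B| > 4 — false.
(c) batch 1: |A| = 6, |A ∩ B| = 2; needs |A ∩ B| > 2 — false.
(d) batch 2: |A| = 6, |A ∩ B| = 5; needs A ⊆ B, i.e. every element of A is in B (|A ∖ B| = 0) — false.

0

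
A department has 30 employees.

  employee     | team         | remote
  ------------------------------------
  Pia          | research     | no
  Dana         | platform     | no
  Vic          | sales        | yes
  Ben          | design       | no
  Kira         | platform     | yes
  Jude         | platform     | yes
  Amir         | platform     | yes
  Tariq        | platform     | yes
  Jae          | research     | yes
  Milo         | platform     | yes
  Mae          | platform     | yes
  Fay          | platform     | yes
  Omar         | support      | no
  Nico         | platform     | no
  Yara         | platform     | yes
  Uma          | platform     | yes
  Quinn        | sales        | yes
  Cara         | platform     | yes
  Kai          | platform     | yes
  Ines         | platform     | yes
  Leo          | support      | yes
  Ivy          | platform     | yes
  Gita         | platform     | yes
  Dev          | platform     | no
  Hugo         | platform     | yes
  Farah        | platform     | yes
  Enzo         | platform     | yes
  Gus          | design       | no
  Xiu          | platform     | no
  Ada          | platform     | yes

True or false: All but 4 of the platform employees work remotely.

'All but 4 of the platform employees work remotely' holds iff |A ∖ B| = 4.
|A| = 22, |A ∩ B| = 18, |A ∖ B| = 4.
|A ∖ B| = 4, so the statement is true.

True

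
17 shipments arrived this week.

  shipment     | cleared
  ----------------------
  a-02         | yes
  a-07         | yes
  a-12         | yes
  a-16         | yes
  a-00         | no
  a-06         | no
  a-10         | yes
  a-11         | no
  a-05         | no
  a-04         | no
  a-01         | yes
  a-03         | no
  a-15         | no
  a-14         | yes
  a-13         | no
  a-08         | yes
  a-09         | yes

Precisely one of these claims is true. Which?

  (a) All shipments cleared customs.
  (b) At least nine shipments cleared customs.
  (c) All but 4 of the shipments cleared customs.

(b)

|A| = 17, |A ∩ B| = 9, |A ∖ B| = 8.
(a) requires A ⊆ B, i.e. every element of A is in B (|A ∖ B| = 0): false.
(b) requires |A ∩ B| ≥ 9: true.
(c) requires |A ∖ B| = 4: false.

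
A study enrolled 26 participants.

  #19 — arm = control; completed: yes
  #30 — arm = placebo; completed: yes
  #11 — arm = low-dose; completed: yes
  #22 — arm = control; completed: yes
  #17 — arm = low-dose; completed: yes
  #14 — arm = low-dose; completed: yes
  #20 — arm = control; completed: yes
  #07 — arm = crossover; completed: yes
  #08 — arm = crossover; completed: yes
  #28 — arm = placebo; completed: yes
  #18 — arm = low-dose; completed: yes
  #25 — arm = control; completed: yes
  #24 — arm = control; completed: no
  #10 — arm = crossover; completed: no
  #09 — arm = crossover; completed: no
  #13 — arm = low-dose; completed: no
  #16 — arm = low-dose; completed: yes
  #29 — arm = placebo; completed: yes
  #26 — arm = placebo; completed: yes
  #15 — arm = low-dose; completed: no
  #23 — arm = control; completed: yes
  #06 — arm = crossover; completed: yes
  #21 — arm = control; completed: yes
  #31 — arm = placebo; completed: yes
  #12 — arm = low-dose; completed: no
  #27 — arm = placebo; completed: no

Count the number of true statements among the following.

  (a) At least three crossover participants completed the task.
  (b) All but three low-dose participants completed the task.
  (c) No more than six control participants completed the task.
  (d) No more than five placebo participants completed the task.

4

(a) crossover: |A| = 5, |A ∩ B| = 3; needs |A ∩ B| ≥ 3 — true.
(b) low-dose: |A| = 8, |A ∩ B| = 5; needs |A ∖ B| = 3 — true.
(c) control: |A| = 7, |A ∩ B| = 6; needs |A ∩ B| ≤ 6 — true.
(d) placebo: |A| = 6, |A ∩ B| = 5; needs |A ∩ B| ≤ 5 — true.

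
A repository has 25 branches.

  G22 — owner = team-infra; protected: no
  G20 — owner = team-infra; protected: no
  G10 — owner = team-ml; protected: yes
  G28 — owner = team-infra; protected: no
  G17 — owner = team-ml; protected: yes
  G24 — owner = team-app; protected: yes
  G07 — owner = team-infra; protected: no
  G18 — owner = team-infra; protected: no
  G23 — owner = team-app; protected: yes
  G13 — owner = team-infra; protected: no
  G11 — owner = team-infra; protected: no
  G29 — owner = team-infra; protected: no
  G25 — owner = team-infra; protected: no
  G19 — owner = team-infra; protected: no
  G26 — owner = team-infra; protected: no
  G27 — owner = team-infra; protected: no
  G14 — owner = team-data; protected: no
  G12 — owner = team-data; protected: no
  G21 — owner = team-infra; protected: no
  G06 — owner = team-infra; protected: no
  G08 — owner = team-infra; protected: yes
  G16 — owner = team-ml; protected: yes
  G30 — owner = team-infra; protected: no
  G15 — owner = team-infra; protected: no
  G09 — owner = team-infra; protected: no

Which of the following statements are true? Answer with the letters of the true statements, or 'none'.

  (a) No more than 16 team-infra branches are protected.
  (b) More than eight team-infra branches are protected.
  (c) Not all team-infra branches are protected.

|A| = 18, |A ∩ B| = 1, |A ∖ B| = 17.
(a) |A ∩ B| ≤ 16: holds.
(b) |A ∩ B| > 8: fails.
(c) A ⊄ B (|A ∖ B| ≥ 1): holds.

(a), (c)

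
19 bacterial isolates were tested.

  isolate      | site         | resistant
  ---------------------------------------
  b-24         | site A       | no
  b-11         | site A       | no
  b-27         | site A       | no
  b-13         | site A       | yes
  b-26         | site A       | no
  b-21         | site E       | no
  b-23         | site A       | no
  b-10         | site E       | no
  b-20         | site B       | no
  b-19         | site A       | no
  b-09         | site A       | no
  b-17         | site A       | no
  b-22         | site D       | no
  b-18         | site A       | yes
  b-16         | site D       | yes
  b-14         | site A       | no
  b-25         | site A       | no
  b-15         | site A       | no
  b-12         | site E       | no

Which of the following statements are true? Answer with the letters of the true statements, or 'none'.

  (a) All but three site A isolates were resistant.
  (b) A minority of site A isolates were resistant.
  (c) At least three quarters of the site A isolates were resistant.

|A| = 13, |A ∩ B| = 2, |A ∖ B| = 11.
(a) |A ∖ B| = 3: fails.
(b) |A ∩ B| < |A ∖ B|: holds.
(c) |A ∩ B| / |A| ≥ 3/4: fails.

(b)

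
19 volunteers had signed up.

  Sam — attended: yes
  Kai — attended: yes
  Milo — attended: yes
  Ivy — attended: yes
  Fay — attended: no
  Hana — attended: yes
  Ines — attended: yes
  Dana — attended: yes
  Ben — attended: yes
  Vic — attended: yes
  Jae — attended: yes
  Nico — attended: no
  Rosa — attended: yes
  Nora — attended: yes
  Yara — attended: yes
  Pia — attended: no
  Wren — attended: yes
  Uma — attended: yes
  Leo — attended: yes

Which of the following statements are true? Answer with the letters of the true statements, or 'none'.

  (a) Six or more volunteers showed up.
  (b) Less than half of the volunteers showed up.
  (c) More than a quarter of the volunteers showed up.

(a), (c)

|A| = 19, |A ∩ B| = 16, |A ∖ B| = 3.
(a) |A ∩ B| ≥ 6: holds.
(b) |A ∩ B| < |A ∖ B|: fails.
(c) |A ∩ B| / |A| > 1/4: holds.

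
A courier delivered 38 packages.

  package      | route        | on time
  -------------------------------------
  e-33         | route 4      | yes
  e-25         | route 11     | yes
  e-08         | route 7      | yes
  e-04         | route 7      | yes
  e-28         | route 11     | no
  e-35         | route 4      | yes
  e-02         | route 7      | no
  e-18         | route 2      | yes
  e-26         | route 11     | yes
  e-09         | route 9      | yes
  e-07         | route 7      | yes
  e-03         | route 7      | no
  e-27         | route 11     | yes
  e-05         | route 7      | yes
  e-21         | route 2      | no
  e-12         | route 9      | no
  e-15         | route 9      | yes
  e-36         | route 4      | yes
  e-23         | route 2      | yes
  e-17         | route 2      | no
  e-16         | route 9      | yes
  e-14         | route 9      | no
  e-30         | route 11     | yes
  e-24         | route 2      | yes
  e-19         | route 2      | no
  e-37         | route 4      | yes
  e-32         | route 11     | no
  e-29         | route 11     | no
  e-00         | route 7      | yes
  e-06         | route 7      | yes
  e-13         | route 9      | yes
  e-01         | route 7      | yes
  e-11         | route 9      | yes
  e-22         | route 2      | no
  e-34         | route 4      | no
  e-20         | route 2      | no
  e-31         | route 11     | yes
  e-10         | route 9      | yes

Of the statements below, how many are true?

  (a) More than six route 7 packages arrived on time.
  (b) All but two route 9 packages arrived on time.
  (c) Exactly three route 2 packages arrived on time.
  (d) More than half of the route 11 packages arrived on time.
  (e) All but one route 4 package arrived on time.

5

(a) route 7: |A| = 9, |A ∩ B| = 7; needs |A ∩ B| > 6 — true.
(b) route 9: |A| = 8, |A ∩ B| = 6; needs |A ∖ B| = 2 — true.
(c) route 2: |A| = 8, |A ∩ B| = 3; needs |A ∩ B| = 3 — true.
(d) route 11: |A| = 8, |A ∩ B| = 5; needs |A ∩ B| > |A ∖ B| — true.
(e) route 4: |A| = 5, |A ∩ B| = 4; needs |A ∖ B| = 1 — true.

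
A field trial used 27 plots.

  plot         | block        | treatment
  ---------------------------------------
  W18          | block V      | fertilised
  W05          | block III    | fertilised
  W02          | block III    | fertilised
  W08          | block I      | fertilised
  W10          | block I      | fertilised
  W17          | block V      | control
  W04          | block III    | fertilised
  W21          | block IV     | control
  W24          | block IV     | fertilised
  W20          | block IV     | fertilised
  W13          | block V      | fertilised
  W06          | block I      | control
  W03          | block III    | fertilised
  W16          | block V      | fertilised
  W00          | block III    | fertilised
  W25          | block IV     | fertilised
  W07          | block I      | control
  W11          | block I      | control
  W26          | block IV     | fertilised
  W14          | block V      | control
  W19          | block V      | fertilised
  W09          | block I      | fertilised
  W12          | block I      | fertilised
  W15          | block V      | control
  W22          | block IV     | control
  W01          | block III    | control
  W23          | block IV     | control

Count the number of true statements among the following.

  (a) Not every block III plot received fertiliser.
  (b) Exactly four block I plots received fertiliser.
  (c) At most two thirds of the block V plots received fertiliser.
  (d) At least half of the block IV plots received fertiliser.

(a) block III: |A| = 6, |A ∩ B| = 5; needs A ⊄ B (|A ∖ B| ≥ 1) — true.
(b) block I: |A| = 7, |A ∩ B| = 4; needs |A ∩ B| = 4 — true.
(c) block V: |A| = 7, |A ∩ B| = 4; needs |A ∩ B| / |A| ≤ 2/3 — true.
(d) block IV: |A| = 7, |A ∩ B| = 4; needs |A ∩ B| ≥ |A ∖ B| — true.

4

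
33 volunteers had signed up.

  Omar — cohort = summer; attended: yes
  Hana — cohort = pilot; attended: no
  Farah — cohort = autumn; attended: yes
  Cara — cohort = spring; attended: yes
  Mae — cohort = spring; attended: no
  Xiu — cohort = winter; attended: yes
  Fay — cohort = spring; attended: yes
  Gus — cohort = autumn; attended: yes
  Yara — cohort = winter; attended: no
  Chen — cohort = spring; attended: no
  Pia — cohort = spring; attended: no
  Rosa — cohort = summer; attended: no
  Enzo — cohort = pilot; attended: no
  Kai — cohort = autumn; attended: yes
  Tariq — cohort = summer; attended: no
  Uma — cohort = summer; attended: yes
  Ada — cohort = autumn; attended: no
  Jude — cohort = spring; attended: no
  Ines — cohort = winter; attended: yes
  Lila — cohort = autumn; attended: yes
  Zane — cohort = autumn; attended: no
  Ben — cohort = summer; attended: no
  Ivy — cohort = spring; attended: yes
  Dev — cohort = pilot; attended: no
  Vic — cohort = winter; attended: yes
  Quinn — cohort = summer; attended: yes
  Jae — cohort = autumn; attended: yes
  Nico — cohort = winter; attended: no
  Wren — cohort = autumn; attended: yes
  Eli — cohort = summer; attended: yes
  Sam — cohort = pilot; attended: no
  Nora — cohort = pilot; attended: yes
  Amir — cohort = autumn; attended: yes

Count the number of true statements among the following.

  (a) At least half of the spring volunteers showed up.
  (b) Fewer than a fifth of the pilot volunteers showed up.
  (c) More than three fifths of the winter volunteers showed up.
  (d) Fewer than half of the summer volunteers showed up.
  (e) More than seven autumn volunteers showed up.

(a) spring: |A| = 7, |A ∩ B| = 3; needs |A ∩ B| ≥ |A ∖ B| — false.
(b) pilot: |A| = 5, |A ∩ B| = 1; needs |A ∩ B| / |A| < 1/5 — false.
(c) winter: |A| = 5, |A ∩ B| = 3; needs |A ∩ B| / |A| > 3/5 — false.
(d) summer: |A| = 7, |A ∩ B| = 4; needs |A ∩ B| < |A ∖ B| — false.
(e) autumn: |A| = 9, |A ∩ B| = 7; needs |A ∩ B| > 7 — false.

0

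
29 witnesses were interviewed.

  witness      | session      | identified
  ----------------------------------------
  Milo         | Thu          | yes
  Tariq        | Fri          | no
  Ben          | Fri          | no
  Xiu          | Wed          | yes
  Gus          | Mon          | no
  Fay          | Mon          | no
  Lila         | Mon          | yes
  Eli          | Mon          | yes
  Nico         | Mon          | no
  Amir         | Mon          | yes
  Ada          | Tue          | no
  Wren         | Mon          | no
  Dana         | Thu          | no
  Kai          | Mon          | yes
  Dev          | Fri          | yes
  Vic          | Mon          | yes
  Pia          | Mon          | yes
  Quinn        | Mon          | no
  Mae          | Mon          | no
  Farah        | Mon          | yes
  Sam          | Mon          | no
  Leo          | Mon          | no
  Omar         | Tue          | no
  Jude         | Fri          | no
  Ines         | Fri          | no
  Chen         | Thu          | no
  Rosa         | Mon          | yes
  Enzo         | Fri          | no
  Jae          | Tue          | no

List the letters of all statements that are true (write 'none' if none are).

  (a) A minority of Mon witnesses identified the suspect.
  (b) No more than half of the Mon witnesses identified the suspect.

(b)

|A| = 16, |A ∩ B| = 8, |A ∖ B| = 8.
(a) |A ∩ B| < |A ∖ B|: fails.
(b) |A ∩ B| ≤ |A ∖ B|: holds.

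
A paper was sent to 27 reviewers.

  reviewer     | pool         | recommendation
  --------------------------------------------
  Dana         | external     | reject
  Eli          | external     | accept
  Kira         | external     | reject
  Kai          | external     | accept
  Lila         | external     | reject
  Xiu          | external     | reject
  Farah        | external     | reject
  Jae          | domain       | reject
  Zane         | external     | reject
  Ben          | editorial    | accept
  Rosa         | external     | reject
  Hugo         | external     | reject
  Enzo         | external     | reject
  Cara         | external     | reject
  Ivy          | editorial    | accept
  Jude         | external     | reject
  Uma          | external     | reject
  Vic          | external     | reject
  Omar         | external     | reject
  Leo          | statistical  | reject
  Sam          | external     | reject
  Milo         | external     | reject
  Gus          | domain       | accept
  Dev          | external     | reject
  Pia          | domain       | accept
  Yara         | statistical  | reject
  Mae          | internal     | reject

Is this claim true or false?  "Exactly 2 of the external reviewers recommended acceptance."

True

The determiner here denotes the relation: |A ∩ B| = 2.
|A| = 19, |A ∩ B| = 2, |A ∖ B| = 17.
|A ∩ B| = 2, so the statement is true.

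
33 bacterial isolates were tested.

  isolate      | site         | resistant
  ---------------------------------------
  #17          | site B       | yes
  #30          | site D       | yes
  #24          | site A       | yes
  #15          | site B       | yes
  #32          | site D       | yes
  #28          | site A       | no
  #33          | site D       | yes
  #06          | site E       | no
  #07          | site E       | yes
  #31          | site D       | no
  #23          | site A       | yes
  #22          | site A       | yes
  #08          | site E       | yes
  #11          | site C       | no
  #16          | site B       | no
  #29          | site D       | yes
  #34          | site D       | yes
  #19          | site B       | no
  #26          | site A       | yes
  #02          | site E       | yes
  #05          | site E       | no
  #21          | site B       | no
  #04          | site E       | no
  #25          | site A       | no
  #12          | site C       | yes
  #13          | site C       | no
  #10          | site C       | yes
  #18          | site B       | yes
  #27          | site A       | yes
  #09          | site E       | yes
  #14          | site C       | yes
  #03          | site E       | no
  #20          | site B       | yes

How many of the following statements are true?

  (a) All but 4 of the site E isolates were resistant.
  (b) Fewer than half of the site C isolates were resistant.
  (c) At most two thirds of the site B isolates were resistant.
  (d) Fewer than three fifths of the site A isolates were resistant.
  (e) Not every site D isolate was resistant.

(a) site E: |A| = 8, |A ∩ B| = 4; needs |A ∖ B| = 4 — true.
(b) site C: |A| = 5, |A ∩ B| = 3; needs |A ∩ B| < |A ∖ B| — false.
(c) site B: |A| = 7, |A ∩ B| = 4; needs |A ∩ B| / |A| ≤ 2/3 — true.
(d) site A: |A| = 7, |A ∩ B| = 5; needs |A ∩ B| / |A| < 3/5 — false.
(e) site D: |A| = 6, |A ∩ B| = 5; needs A ⊄ B (|A ∖ B| ≥ 1) — true.

3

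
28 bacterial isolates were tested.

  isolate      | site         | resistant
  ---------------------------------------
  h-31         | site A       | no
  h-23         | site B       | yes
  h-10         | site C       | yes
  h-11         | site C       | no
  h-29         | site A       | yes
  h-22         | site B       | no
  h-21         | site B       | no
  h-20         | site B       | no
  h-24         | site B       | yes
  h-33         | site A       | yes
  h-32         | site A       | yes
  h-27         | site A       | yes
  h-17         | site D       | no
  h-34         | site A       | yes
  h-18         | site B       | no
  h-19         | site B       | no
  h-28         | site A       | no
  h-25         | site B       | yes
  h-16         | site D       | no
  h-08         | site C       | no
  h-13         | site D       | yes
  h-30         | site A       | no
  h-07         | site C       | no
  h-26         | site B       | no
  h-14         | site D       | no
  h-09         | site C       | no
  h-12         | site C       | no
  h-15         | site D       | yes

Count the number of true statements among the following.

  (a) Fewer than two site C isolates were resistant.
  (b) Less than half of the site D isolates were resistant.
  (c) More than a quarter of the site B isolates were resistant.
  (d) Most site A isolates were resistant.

(a) site C: |A| = 6, |A ∩ B| = 1; needs |A ∩ B| < 2 — true.
(b) site D: |A| = 5, |A ∩ B| = 2; needs |A ∩ B| < |A ∖ B| — true.
(c) site B: |A| = 9, |A ∩ B| = 3; needs |A ∩ B| / |A| > 1/4 — true.
(d) site A: |A| = 8, |A ∩ B| = 5; needs |A ∩ B| > |A ∖ B| — true.

4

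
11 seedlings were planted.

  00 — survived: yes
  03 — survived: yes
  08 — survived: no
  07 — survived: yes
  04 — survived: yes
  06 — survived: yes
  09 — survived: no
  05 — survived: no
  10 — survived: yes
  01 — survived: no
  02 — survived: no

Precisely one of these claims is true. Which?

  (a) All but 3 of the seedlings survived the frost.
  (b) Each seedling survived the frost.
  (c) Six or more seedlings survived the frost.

|A| = 11, |A ∩ B| = 6, |A ∖ B| = 5.
(a) requires |A ∖ B| = 3: false.
(b) requires A ⊆ B, i.e. every element of A is in B (|A ∖ B| = 0): false.
(c) requires |A ∩ B| ≥ 6: true.

(c)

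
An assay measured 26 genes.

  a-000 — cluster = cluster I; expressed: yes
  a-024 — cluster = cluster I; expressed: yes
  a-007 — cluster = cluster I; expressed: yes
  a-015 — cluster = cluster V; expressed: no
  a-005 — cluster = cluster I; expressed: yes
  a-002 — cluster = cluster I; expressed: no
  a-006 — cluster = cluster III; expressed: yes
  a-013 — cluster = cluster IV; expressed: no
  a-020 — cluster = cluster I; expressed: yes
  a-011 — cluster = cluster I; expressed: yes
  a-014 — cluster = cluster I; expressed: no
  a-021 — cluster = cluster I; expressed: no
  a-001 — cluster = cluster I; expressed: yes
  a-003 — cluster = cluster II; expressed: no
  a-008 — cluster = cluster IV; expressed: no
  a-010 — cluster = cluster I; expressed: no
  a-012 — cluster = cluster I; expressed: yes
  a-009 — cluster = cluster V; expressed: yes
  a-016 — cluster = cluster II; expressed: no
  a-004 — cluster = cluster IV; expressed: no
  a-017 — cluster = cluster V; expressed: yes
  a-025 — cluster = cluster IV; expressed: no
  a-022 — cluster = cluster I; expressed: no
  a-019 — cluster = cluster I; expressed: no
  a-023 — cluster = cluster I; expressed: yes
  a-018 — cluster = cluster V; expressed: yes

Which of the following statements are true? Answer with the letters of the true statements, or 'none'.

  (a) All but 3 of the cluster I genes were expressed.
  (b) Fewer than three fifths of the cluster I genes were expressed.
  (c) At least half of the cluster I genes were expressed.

(c)

|A| = 15, |A ∩ B| = 9, |A ∖ B| = 6.
(a) |A ∖ B| = 3: fails.
(b) |A ∩ B| / |A| < 3/5: fails.
(c) |A ∩ B| ≥ |A ∖ B|: holds.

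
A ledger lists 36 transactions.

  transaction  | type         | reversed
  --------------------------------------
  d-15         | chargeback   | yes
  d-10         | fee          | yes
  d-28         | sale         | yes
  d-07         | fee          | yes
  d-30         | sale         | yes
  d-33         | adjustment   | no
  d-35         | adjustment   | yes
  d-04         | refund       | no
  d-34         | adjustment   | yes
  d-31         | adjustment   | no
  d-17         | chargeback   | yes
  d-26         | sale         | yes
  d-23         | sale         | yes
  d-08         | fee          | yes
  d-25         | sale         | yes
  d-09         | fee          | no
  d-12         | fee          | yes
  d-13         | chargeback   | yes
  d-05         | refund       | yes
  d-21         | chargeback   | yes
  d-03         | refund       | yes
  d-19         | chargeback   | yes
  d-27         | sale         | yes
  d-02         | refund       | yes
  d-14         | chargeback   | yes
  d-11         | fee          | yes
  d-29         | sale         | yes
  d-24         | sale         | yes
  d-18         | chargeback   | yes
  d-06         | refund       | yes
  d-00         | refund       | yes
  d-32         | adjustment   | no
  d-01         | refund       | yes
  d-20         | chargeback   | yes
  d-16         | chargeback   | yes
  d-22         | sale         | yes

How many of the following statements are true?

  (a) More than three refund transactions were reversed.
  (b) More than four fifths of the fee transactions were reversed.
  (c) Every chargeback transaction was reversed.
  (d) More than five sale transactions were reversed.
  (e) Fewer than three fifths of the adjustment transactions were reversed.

(a) refund: |A| = 7, |A ∩ B| = 6; needs |A ∩ B| > 3 — true.
(b) fee: |A| = 6, |A ∩ B| = 5; needs |A ∩ B| / |A| > 4/5 — true.
(c) chargeback: |A| = 9, |A ∩ B| = 9; needs A ⊆ B, i.e. every element of A is in B (|A ∖ B| = 0) — true.
(d) sale: |A| = 9, |A ∩ B| = 9; needs |A ∩ B| > 5 — true.
(e) adjustment: |A| = 5, |A ∩ B| = 2; needs |A ∩ B| / |A| < 3/5 — true.

5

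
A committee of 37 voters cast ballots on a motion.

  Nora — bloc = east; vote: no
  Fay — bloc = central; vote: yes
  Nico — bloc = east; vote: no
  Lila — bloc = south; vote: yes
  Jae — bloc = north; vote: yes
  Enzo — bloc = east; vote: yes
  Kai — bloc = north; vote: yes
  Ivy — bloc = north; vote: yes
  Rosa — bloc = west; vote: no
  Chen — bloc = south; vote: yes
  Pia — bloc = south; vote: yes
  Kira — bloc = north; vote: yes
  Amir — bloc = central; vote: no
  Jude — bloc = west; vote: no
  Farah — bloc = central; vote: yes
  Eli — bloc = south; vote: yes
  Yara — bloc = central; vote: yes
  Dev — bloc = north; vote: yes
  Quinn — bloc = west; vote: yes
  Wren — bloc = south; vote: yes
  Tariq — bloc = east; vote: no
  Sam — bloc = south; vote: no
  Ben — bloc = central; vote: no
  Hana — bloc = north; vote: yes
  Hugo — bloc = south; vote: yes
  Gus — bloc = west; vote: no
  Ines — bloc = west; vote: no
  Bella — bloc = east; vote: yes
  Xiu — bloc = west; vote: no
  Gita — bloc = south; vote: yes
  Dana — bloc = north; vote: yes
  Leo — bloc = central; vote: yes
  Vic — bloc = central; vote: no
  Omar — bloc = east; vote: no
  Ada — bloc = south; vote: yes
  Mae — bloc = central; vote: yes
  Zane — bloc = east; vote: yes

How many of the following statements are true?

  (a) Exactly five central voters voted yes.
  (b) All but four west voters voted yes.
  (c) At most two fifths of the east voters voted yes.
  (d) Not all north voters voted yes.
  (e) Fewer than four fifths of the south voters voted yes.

(a) central: |A| = 8, |A ∩ B| = 5; needs |A ∩ B| = 5 — true.
(b) west: |A| = 6, |A ∩ B| = 1; needs |A ∖ B| = 4 — false.
(c) east: |A| = 7, |A ∩ B| = 3; needs |A ∩ B| / |A| ≤ 2/5 — false.
(d) north: |A| = 7, |A ∩ B| = 7; needs A ⊄ B (|A ∖ B| ≥ 1) — false.
(e) south: |A| = 9, |A ∩ B| = 8; needs |A ∩ B| / |A| < 4/5 — false.

1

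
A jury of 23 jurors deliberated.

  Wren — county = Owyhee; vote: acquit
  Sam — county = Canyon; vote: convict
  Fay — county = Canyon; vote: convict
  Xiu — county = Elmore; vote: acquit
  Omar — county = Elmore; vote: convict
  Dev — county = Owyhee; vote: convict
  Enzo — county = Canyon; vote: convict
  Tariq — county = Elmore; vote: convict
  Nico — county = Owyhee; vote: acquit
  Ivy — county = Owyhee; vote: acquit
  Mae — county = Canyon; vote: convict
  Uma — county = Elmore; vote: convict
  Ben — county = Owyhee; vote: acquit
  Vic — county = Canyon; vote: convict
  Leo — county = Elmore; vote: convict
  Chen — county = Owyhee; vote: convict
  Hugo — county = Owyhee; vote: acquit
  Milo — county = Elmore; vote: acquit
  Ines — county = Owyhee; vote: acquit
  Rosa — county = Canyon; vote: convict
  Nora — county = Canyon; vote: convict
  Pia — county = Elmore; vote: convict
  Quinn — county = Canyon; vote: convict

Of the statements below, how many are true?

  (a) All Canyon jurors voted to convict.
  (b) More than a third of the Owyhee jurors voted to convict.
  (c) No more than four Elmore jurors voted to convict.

1

(a) Canyon: |A| = 8, |A ∩ B| = 8; needs A ⊆ B, i.e. every element of A is in B (|A ∖ B| = 0) — true.
(b) Owyhee: |A| = 8, |A ∩ B| = 2; needs |A ∩ B| / |A| > 1/3 — false.
(c) Elmore: |A| = 7, |A ∩ B| = 5; needs |A ∩ B| ≤ 4 — false.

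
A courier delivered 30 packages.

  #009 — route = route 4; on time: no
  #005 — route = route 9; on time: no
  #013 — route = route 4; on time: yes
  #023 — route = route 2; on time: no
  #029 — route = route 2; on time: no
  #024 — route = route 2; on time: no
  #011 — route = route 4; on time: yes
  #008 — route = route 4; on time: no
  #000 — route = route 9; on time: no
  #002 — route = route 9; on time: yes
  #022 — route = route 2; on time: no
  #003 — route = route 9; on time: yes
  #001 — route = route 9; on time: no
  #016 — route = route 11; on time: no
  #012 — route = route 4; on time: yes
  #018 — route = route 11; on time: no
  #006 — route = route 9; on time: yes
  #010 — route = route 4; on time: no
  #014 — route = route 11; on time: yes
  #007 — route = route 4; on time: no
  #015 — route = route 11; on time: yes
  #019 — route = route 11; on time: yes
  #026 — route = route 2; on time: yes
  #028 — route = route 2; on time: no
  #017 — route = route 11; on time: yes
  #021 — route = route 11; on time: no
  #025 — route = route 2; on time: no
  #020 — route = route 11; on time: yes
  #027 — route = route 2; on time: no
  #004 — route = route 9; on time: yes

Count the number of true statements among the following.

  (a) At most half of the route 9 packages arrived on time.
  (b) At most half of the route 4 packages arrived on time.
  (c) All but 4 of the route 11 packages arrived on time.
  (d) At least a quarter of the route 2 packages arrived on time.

1

(a) route 9: |A| = 7, |A ∩ B| = 4; needs |A ∩ B| ≤ |A ∖ B| — false.
(b) route 4: |A| = 7, |A ∩ B| = 3; needs |A ∩ B| ≤ |A ∖ B| — true.
(c) route 11: |A| = 8, |A ∩ B| = 5; needs |A ∖ B| = 4 — false.
(d) route 2: |A| = 8, |A ∩ B| = 1; needs |A ∩ B| / |A| ≥ 1/4 — false.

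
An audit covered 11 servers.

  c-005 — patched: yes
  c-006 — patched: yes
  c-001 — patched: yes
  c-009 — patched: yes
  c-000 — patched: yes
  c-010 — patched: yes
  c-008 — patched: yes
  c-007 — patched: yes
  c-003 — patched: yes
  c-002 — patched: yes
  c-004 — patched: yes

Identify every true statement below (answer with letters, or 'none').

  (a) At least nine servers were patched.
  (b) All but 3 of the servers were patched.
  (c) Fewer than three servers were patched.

|A| = 11, |A ∩ B| = 11, |A ∖ B| = 0.
(a) |A ∩ B| ≥ 9: holds.
(b) |A ∖ B| = 3: fails.
(c) |A ∩ B| < 3: fails.

(a)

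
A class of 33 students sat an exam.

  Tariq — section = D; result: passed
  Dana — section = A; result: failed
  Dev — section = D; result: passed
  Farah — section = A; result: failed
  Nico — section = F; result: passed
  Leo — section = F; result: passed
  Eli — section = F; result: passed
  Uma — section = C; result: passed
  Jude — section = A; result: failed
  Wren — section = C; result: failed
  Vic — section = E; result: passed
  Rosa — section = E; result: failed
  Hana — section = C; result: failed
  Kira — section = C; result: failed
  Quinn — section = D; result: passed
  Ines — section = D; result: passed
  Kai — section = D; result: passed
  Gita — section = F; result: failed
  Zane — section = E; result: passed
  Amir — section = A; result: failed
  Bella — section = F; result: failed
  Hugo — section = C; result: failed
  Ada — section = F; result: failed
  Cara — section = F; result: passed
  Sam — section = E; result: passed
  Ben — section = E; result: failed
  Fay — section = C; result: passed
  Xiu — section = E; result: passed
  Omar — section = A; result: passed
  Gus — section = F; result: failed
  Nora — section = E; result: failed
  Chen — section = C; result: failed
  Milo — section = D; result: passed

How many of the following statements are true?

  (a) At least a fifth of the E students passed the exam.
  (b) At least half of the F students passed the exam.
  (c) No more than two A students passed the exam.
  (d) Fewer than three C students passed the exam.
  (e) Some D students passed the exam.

5

(a) E: |A| = 7, |A ∩ B| = 4; needs |A ∩ B| / |A| ≥ 1/5 — true.
(b) F: |A| = 8, |A ∩ B| = 4; needs |A ∩ B| ≥ |A ∖ B| — true.
(c) A: |A| = 5, |A ∩ B| = 1; needs |A ∩ B| ≤ 2 — true.
(d) C: |A| = 7, |A ∩ B| = 2; needs |A ∩ B| < 3 — true.
(e) D: |A| = 6, |A ∩ B| = 6; needs A ∩ B ≠ ∅ (|A ∩ B| ≥ 1) — true.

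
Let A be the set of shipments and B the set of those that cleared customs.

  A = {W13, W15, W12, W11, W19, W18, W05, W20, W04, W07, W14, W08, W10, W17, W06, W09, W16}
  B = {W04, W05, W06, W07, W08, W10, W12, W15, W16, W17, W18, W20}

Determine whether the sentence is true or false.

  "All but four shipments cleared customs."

False

'All but four shipments cleared customs' holds iff |A ∖ B| = 4.
|A| = 17, |A ∩ B| = 12, |A ∖ B| = 5.
|A ∖ B| = 5, so the statement is false.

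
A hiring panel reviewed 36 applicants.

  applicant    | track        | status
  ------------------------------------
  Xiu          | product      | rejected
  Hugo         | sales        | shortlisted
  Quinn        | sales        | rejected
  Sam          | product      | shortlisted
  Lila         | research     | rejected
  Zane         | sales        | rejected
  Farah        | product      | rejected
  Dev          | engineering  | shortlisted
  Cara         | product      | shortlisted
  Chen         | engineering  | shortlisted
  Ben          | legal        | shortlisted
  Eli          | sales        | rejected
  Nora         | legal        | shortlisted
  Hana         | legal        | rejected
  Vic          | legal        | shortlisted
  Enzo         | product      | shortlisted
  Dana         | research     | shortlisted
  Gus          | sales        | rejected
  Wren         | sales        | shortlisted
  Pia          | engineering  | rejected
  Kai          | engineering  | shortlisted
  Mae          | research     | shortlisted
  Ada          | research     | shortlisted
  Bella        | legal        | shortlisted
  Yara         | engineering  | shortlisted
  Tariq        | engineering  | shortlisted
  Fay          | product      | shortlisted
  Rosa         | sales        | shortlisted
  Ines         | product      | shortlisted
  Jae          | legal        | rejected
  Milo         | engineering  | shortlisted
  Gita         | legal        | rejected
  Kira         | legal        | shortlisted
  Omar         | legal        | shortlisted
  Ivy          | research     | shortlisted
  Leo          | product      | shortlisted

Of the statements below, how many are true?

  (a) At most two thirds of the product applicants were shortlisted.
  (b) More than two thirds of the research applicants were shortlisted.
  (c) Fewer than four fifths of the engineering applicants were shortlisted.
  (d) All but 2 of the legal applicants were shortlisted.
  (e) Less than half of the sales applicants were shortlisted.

2

(a) product: |A| = 8, |A ∩ B| = 6; needs |A ∩ B| / |A| ≤ 2/3 — false.
(b) research: |A| = 5, |A ∩ B| = 4; needs |A ∩ B| / |A| > 2/3 — true.
(c) engineering: |A| = 7, |A ∩ B| = 6; needs |A ∩ B| / |A| < 4/5 — false.
(d) legal: |A| = 9, |A ∩ B| = 6; needs |A ∖ B| = 2 — false.
(e) sales: |A| = 7, |A ∩ B| = 3; needs |A ∩ B| < |A ∖ B| — true.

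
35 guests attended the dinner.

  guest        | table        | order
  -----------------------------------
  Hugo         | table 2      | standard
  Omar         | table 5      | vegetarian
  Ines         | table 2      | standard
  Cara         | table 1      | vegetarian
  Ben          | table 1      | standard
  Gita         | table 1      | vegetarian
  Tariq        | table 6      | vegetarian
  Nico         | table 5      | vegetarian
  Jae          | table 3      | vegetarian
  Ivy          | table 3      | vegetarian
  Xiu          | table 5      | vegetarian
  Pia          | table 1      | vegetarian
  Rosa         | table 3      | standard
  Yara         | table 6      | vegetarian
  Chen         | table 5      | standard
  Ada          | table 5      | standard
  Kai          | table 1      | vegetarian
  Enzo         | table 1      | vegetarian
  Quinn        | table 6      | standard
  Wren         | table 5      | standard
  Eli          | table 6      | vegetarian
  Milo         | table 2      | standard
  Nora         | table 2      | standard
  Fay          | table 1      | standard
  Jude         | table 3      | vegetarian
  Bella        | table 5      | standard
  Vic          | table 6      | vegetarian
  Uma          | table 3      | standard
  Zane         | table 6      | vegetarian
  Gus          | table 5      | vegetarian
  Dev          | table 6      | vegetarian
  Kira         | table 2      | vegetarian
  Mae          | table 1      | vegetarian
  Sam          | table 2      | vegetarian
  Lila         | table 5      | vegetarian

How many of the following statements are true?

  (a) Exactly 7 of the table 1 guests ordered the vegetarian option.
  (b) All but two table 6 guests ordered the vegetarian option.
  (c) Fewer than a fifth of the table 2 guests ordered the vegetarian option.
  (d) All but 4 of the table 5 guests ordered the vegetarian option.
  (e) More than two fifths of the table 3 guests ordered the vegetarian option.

(a) table 1: |A| = 8, |A ∩ B| = 6; needs |A ∩ B| = 7 — false.
(b) table 6: |A| = 7, |A ∩ B| = 6; needs |A ∖ B| = 2 — false.
(c) table 2: |A| = 6, |A ∩ B| = 2; needs |A ∩ B| / |A| < 1/5 — false.
(d) table 5: |A| = 9, |A ∩ B| = 5; needs |A ∖ B| = 4 — true.
(e) table 3: |A| = 5, |A ∩ B| = 3; needs |A ∩ B| / |A| > 2/5 — true.

2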